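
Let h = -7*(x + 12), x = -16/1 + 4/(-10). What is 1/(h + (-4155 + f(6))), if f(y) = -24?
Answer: -5/20741 ≈ -0.00024107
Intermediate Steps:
x = -82/5 (x = -16*1 + 4*(-⅒) = -16 - ⅖ = -82/5 ≈ -16.400)
h = 154/5 (h = -7*(-82/5 + 12) = -7*(-22/5) = 154/5 ≈ 30.800)
1/(h + (-4155 + f(6))) = 1/(154/5 + (-4155 - 24)) = 1/(154/5 - 4179) = 1/(-20741/5) = -5/20741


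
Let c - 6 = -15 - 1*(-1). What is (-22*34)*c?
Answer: 5984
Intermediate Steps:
c = -8 (c = 6 + (-15 - 1*(-1)) = 6 + (-15 + 1) = 6 - 14 = -8)
(-22*34)*c = -22*34*(-8) = -748*(-8) = 5984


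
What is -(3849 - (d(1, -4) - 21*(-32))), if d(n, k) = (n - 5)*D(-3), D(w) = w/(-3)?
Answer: -3181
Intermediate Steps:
D(w) = -w/3 (D(w) = w*(-⅓) = -w/3)
d(n, k) = -5 + n (d(n, k) = (n - 5)*(-⅓*(-3)) = (-5 + n)*1 = -5 + n)
-(3849 - (d(1, -4) - 21*(-32))) = -(3849 - ((-5 + 1) - 21*(-32))) = -(3849 - (-4 + 672)) = -(3849 - 1*668) = -(3849 - 668) = -1*3181 = -3181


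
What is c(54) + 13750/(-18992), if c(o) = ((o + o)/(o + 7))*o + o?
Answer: 86241121/579256 ≈ 148.88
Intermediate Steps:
c(o) = o + 2*o²/(7 + o) (c(o) = ((2*o)/(7 + o))*o + o = (2*o/(7 + o))*o + o = 2*o²/(7 + o) + o = o + 2*o²/(7 + o))
c(54) + 13750/(-18992) = 54*(7 + 3*54)/(7 + 54) + 13750/(-18992) = 54*(7 + 162)/61 + 13750*(-1/18992) = 54*(1/61)*169 - 6875/9496 = 9126/61 - 6875/9496 = 86241121/579256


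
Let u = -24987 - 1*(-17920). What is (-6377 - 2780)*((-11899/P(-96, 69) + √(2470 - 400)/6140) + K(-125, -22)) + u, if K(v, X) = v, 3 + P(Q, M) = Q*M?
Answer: 7429637723/6627 - 27471*√230/6140 ≈ 1.1210e+6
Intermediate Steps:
P(Q, M) = -3 + M*Q (P(Q, M) = -3 + Q*M = -3 + M*Q)
u = -7067 (u = -24987 + 17920 = -7067)
(-6377 - 2780)*((-11899/P(-96, 69) + √(2470 - 400)/6140) + K(-125, -22)) + u = (-6377 - 2780)*((-11899/(-3 + 69*(-96)) + √(2470 - 400)/6140) - 125) - 7067 = -9157*((-11899/(-3 - 6624) + √2070*(1/6140)) - 125) - 7067 = -9157*((-11899/(-6627) + (3*√230)*(1/6140)) - 125) - 7067 = -9157*((-11899*(-1/6627) + 3*√230/6140) - 125) - 7067 = -9157*((11899/6627 + 3*√230/6140) - 125) - 7067 = -9157*(-816476/6627 + 3*√230/6140) - 7067 = (7476470732/6627 - 27471*√230/6140) - 7067 = 7429637723/6627 - 27471*√230/6140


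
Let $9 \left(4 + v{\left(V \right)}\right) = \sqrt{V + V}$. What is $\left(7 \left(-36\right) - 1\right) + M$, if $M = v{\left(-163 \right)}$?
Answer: $-257 + \frac{i \sqrt{326}}{9} \approx -257.0 + 2.0062 i$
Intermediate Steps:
$v{\left(V \right)} = -4 + \frac{\sqrt{2} \sqrt{V}}{9}$ ($v{\left(V \right)} = -4 + \frac{\sqrt{V + V}}{9} = -4 + \frac{\sqrt{2 V}}{9} = -4 + \frac{\sqrt{2} \sqrt{V}}{9}$)
$M = -4 + \frac{i \sqrt{326}}{9}$ ($M = -4 + \frac{\sqrt{2} \sqrt{-163}}{9} = -4 + \frac{\sqrt{2} i \sqrt{163}}{9} = -4 + \frac{i \sqrt{326}}{9} \approx -4.0 + 2.0062 i$)
$\left(7 \left(-36\right) - 1\right) + M = \left(7 \left(-36\right) - 1\right) - \left(4 - \frac{i \sqrt{326}}{9}\right) = \left(-252 - 1\right) - \left(4 - \frac{i \sqrt{326}}{9}\right) = -253 - \left(4 - \frac{i \sqrt{326}}{9}\right) = -257 + \frac{i \sqrt{326}}{9}$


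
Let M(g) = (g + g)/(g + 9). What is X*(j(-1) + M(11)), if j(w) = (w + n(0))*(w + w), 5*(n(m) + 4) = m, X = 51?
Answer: 5661/10 ≈ 566.10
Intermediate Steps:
n(m) = -4 + m/5
j(w) = 2*w*(-4 + w) (j(w) = (w + (-4 + (⅕)*0))*(w + w) = (w + (-4 + 0))*(2*w) = (w - 4)*(2*w) = (-4 + w)*(2*w) = 2*w*(-4 + w))
M(g) = 2*g/(9 + g) (M(g) = (2*g)/(9 + g) = 2*g/(9 + g))
X*(j(-1) + M(11)) = 51*(2*(-1)*(-4 - 1) + 2*11/(9 + 11)) = 51*(2*(-1)*(-5) + 2*11/20) = 51*(10 + 2*11*(1/20)) = 51*(10 + 11/10) = 51*(111/10) = 5661/10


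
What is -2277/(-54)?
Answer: 253/6 ≈ 42.167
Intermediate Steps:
-2277/(-54) = -2277*(-1)/54 = -69*(-11/18) = 253/6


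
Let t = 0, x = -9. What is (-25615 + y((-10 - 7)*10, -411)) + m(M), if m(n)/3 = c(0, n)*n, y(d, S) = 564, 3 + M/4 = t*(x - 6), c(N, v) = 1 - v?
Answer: -25519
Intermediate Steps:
M = -12 (M = -12 + 4*(0*(-9 - 6)) = -12 + 4*(0*(-15)) = -12 + 4*0 = -12 + 0 = -12)
m(n) = 3*n*(1 - n) (m(n) = 3*((1 - n)*n) = 3*(n*(1 - n)) = 3*n*(1 - n))
(-25615 + y((-10 - 7)*10, -411)) + m(M) = (-25615 + 564) + 3*(-12)*(1 - 1*(-12)) = -25051 + 3*(-12)*(1 + 12) = -25051 + 3*(-12)*13 = -25051 - 468 = -25519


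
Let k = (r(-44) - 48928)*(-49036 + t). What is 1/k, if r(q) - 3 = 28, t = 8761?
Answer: 1/1969326675 ≈ 5.0779e-10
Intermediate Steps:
r(q) = 31 (r(q) = 3 + 28 = 31)
k = 1969326675 (k = (31 - 48928)*(-49036 + 8761) = -48897*(-40275) = 1969326675)
1/k = 1/1969326675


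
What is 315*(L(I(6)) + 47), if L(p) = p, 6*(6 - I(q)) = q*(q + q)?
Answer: 12915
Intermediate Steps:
I(q) = 6 - q²/3 (I(q) = 6 - q*(q + q)/6 = 6 - q*2*q/6 = 6 - q²/3)
315*(L(I(6)) + 47) = 315*((6 - ⅓*6²) + 47) = 315*((6 - ⅓*36) + 47) = 315*((6 - 12) + 47) = 315*(-6 + 47) = 315*41 = 12915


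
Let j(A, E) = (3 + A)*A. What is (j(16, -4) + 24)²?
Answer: 107584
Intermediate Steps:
j(A, E) = A*(3 + A)
(j(16, -4) + 24)² = (16*(3 + 16) + 24)² = (16*19 + 24)² = (304 + 24)² = 328² = 107584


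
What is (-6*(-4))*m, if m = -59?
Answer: -1416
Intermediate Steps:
(-6*(-4))*m = -6*(-4)*(-59) = 24*(-59) = -1416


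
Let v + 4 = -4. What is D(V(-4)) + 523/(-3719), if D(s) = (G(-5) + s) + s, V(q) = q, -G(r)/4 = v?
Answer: 88733/3719 ≈ 23.859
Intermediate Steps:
v = -8 (v = -4 - 4 = -8)
G(r) = 32 (G(r) = -4*(-8) = 32)
D(s) = 32 + 2*s (D(s) = (32 + s) + s = 32 + 2*s)
D(V(-4)) + 523/(-3719) = (32 + 2*(-4)) + 523/(-3719) = (32 - 8) + 523*(-1/3719) = 24 - 523/3719 = 88733/3719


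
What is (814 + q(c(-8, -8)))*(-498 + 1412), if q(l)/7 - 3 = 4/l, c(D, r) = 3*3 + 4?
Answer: 9947062/13 ≈ 7.6516e+5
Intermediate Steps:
c(D, r) = 13 (c(D, r) = 9 + 4 = 13)
q(l) = 21 + 28/l (q(l) = 21 + 7*(4/l) = 21 + 28/l)
(814 + q(c(-8, -8)))*(-498 + 1412) = (814 + (21 + 28/13))*(-498 + 1412) = (814 + (21 + 28*(1/13)))*914 = (814 + (21 + 28/13))*914 = (814 + 301/13)*914 = (10883/13)*914 = 9947062/13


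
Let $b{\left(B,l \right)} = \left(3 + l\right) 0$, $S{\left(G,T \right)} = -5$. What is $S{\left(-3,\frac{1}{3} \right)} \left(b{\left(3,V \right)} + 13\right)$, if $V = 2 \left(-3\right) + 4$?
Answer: $-65$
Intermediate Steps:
$V = -2$ ($V = -6 + 4 = -2$)
$b{\left(B,l \right)} = 0$
$S{\left(-3,\frac{1}{3} \right)} \left(b{\left(3,V \right)} + 13\right) = - 5 \left(0 + 13\right) = \left(-5\right) 13 = -65$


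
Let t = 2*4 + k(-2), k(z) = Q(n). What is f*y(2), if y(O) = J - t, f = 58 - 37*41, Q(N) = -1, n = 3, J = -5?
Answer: 17508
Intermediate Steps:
k(z) = -1
f = -1459 (f = 58 - 1517 = -1459)
t = 7 (t = 2*4 - 1 = 8 - 1 = 7)
y(O) = -12 (y(O) = -5 - 1*7 = -5 - 7 = -12)
f*y(2) = -1459*(-12) = 17508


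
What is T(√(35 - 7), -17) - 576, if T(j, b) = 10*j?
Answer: -576 + 20*√7 ≈ -523.08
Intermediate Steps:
T(√(35 - 7), -17) - 576 = 10*√(35 - 7) - 576 = 10*√28 - 576 = 10*(2*√7) - 576 = 20*√7 - 576 = -576 + 20*√7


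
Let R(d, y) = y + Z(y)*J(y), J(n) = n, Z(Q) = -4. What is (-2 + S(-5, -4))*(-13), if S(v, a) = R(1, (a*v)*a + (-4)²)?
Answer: -2470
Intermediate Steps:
R(d, y) = -3*y (R(d, y) = y - 4*y = -3*y)
S(v, a) = -48 - 3*v*a² (S(v, a) = -3*((a*v)*a + (-4)²) = -3*(v*a² + 16) = -3*(16 + v*a²) = -48 - 3*v*a²)
(-2 + S(-5, -4))*(-13) = (-2 + (-48 - 3*(-5)*(-4)²))*(-13) = (-2 + (-48 - 3*(-5)*16))*(-13) = (-2 + (-48 + 240))*(-13) = (-2 + 192)*(-13) = 190*(-13) = -2470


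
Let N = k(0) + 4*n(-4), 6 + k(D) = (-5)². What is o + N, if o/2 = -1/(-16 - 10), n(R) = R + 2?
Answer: 144/13 ≈ 11.077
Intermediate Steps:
n(R) = 2 + R
k(D) = 19 (k(D) = -6 + (-5)² = -6 + 25 = 19)
o = 1/13 (o = 2*(-1/(-16 - 10)) = 2*(-1/(-26)) = 2*(-1*(-1/26)) = 2*(1/26) = 1/13 ≈ 0.076923)
N = 11 (N = 19 + 4*(2 - 4) = 19 + 4*(-2) = 19 - 8 = 11)
o + N = 1/13 + 11 = 144/13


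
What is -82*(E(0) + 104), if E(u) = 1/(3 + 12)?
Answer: -128002/15 ≈ -8533.5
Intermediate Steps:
E(u) = 1/15
-82*(E(0) + 104) = -82*(1/15 + 104) = -82*1561/15 = -128002/15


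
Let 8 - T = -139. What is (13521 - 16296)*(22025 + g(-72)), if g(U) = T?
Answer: -61527300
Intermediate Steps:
T = 147 (T = 8 - 1*(-139) = 8 + 139 = 147)
g(U) = 147
(13521 - 16296)*(22025 + g(-72)) = (13521 - 16296)*(22025 + 147) = -2775*22172 = -61527300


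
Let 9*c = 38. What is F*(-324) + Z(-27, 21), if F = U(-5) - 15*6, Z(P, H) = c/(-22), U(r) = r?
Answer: 3047201/99 ≈ 30780.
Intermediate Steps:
c = 38/9 (c = (1/9)*38 = 38/9 ≈ 4.2222)
Z(P, H) = -19/99 (Z(P, H) = (38/9)/(-22) = (38/9)*(-1/22) = -19/99)
F = -95 (F = -5 - 15*6 = -5 - 90 = -95)
F*(-324) + Z(-27, 21) = -95*(-324) - 19/99 = 30780 - 19/99 = 3047201/99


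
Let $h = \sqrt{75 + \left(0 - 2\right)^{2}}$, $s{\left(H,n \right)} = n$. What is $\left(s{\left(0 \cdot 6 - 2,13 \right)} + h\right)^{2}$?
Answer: $\left(13 + \sqrt{79}\right)^{2} \approx 479.09$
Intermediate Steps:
$h = \sqrt{79}$ ($h = \sqrt{75 + \left(-2\right)^{2}} = \sqrt{75 + 4} = \sqrt{79} \approx 8.8882$)
$\left(s{\left(0 \cdot 6 - 2,13 \right)} + h\right)^{2} = \left(13 + \sqrt{79}\right)^{2}$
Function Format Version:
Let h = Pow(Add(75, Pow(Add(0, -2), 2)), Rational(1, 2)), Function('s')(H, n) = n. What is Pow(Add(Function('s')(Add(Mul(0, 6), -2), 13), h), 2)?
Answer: Pow(Add(13, Pow(79, Rational(1, 2))), 2) ≈ 479.09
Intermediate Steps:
h = Pow(79, Rational(1, 2)) (h = Pow(Add(75, Pow(-2, 2)), Rational(1, 2)) = Pow(Add(75, 4), Rational(1, 2)) = Pow(79, Rational(1, 2)) ≈ 8.8882)
Pow(Add(Function('s')(Add(Mul(0, 6), -2), 13), h), 2) = Pow(Add(13, Pow(79, Rational(1, 2))), 2)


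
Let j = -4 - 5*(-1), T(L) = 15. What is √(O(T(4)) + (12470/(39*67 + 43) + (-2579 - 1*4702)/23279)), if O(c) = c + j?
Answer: √1217466788839473/7728628 ≈ 4.5147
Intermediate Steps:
j = 1 (j = -4 + 5 = 1)
O(c) = 1 + c (O(c) = c + 1 = 1 + c)
√(O(T(4)) + (12470/(39*67 + 43) + (-2579 - 1*4702)/23279)) = √((1 + 15) + (12470/(39*67 + 43) + (-2579 - 1*4702)/23279)) = √(16 + (12470/(2613 + 43) + (-2579 - 4702)*(1/23279))) = √(16 + (12470/2656 - 7281*1/23279)) = √(16 + (12470*(1/2656) - 7281/23279)) = √(16 + (6235/1328 - 7281/23279)) = √(16 + 135475397/30914512) = √(630107589/30914512) = √1217466788839473/7728628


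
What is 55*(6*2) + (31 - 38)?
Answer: 653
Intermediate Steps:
55*(6*2) + (31 - 38) = 55*12 - 7 = 660 - 7 = 653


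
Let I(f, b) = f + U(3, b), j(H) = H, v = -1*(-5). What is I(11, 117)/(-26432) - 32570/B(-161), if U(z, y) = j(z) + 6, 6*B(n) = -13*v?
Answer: 258267007/85904 ≈ 3006.5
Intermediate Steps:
v = 5
B(n) = -65/6 (B(n) = (-13*5)/6 = (1/6)*(-65) = -65/6)
U(z, y) = 6 + z (U(z, y) = z + 6 = 6 + z)
I(f, b) = 9 + f (I(f, b) = f + (6 + 3) = f + 9 = 9 + f)
I(11, 117)/(-26432) - 32570/B(-161) = (9 + 11)/(-26432) - 32570/(-65/6) = 20*(-1/26432) - 32570*(-6/65) = -5/6608 + 39084/13 = 258267007/85904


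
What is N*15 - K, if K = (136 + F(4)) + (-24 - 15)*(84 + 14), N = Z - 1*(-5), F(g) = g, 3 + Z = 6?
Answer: 3802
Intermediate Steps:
Z = 3 (Z = -3 + 6 = 3)
N = 8 (N = 3 - 1*(-5) = 3 + 5 = 8)
K = -3682 (K = (136 + 4) + (-24 - 15)*(84 + 14) = 140 - 39*98 = 140 - 3822 = -3682)
N*15 - K = 8*15 - 1*(-3682) = 120 + 3682 = 3802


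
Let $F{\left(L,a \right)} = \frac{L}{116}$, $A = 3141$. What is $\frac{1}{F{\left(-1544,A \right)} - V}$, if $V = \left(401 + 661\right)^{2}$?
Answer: $- \frac{29}{32707862} \approx -8.8664 \cdot 10^{-7}$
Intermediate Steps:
$F{\left(L,a \right)} = \frac{L}{116}$ ($F{\left(L,a \right)} = L \frac{1}{116} = \frac{L}{116}$)
$V = 1127844$ ($V = 1062^{2} = 1127844$)
$\frac{1}{F{\left(-1544,A \right)} - V} = \frac{1}{\frac{1}{116} \left(-1544\right) - 1127844} = \frac{1}{- \frac{386}{29} - 1127844} = \frac{1}{- \frac{32707862}{29}} = - \frac{29}{32707862}$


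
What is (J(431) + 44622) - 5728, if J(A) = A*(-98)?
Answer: -3344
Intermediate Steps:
J(A) = -98*A
(J(431) + 44622) - 5728 = (-98*431 + 44622) - 5728 = (-42238 + 44622) - 5728 = 2384 - 5728 = -3344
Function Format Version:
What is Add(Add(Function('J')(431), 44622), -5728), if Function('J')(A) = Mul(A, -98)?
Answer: -3344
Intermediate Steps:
Function('J')(A) = Mul(-98, A)
Add(Add(Function('J')(431), 44622), -5728) = Add(Add(Mul(-98, 431), 44622), -5728) = Add(Add(-42238, 44622), -5728) = Add(2384, -5728) = -3344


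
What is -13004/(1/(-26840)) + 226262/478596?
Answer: 83521549306411/239298 ≈ 3.4903e+8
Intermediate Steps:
-13004/(1/(-26840)) + 226262/478596 = -13004/(-1/26840) + 226262*(1/478596) = -13004*(-26840) + 113131/239298 = 349027360 + 113131/239298 = 83521549306411/239298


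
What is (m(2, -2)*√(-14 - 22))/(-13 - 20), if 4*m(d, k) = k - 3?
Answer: 5*I/22 ≈ 0.22727*I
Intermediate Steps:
m(d, k) = -¾ + k/4 (m(d, k) = (k - 3)/4 = (-3 + k)/4 = -¾ + k/4)
(m(2, -2)*√(-14 - 22))/(-13 - 20) = ((-¾ + (¼)*(-2))*√(-14 - 22))/(-13 - 20) = ((-¾ - ½)*√(-36))/(-33) = -15*I/2*(-1/33) = 5*I/22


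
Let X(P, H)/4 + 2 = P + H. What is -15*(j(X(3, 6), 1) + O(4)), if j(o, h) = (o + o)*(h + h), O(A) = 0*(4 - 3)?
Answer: -1680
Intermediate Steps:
O(A) = 0 (O(A) = 0*1 = 0)
X(P, H) = -8 + 4*H + 4*P (X(P, H) = -8 + 4*(P + H) = -8 + 4*(H + P) = -8 + (4*H + 4*P) = -8 + 4*H + 4*P)
j(o, h) = 4*h*o (j(o, h) = (2*o)*(2*h) = 4*h*o)
-15*(j(X(3, 6), 1) + O(4)) = -15*(4*1*(-8 + 4*6 + 4*3) + 0) = -15*(4*1*(-8 + 24 + 12) + 0) = -15*(4*1*28 + 0) = -15*(112 + 0) = -15*112 = -1680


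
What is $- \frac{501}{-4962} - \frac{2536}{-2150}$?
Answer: $\frac{2276797}{1778050} \approx 1.2805$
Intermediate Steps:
$- \frac{501}{-4962} - \frac{2536}{-2150} = \left(-501\right) \left(- \frac{1}{4962}\right) - - \frac{1268}{1075} = \frac{167}{1654} + \frac{1268}{1075} = \frac{2276797}{1778050}$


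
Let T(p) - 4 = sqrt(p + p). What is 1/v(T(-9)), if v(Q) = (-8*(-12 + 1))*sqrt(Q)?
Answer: 1/(88*sqrt(4 + 3*I*sqrt(2))) ≈ 0.0043208 - 0.0018647*I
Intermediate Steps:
T(p) = 4 + sqrt(2)*sqrt(p) (T(p) = 4 + sqrt(p + p) = 4 + sqrt(2*p) = 4 + sqrt(2)*sqrt(p))
v(Q) = 88*sqrt(Q) (v(Q) = (-8*(-11))*sqrt(Q) = 88*sqrt(Q))
1/v(T(-9)) = 1/(88*sqrt(4 + sqrt(2)*sqrt(-9))) = 1/(88*sqrt(4 + sqrt(2)*(3*I))) = 1/(88*sqrt(4 + 3*I*sqrt(2)))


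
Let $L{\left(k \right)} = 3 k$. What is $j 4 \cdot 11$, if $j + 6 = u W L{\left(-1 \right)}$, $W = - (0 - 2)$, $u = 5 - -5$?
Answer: $-2904$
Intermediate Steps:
$u = 10$ ($u = 5 + 5 = 10$)
$W = 2$ ($W = \left(-1\right) \left(-2\right) = 2$)
$j = -66$ ($j = -6 + 10 \cdot 2 \cdot 3 \left(-1\right) = -6 + 20 \left(-3\right) = -6 - 60 = -66$)
$j 4 \cdot 11 = \left(-66\right) 4 \cdot 11 = \left(-264\right) 11 = -2904$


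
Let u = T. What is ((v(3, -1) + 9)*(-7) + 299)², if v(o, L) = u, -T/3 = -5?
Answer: 17161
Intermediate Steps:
T = 15 (T = -3*(-5) = 15)
u = 15
v(o, L) = 15
((v(3, -1) + 9)*(-7) + 299)² = ((15 + 9)*(-7) + 299)² = (24*(-7) + 299)² = (-168 + 299)² = 131² = 17161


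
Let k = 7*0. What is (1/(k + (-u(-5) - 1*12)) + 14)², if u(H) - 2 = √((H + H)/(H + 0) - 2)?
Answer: 38025/196 ≈ 194.01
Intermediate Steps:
u(H) = 2 (u(H) = 2 + √((H + H)/(H + 0) - 2) = 2 + √((2*H)/H - 2) = 2 + √(2 - 2) = 2 + √0 = 2 + 0 = 2)
k = 0
(1/(k + (-u(-5) - 1*12)) + 14)² = (1/(0 + (-1*2 - 1*12)) + 14)² = (1/(0 + (-2 - 12)) + 14)² = (1/(0 - 14) + 14)² = (1/(-14) + 14)² = (-1/14 + 14)² = (195/14)² = 38025/196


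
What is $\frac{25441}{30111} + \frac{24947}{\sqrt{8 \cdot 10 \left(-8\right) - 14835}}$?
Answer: $\frac{25441}{30111} - \frac{24947 i \sqrt{619}}{3095} \approx 0.84491 - 200.54 i$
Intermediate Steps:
$\frac{25441}{30111} + \frac{24947}{\sqrt{8 \cdot 10 \left(-8\right) - 14835}} = 25441 \cdot \frac{1}{30111} + \frac{24947}{\sqrt{80 \left(-8\right) - 14835}} = \frac{25441}{30111} + \frac{24947}{\sqrt{-640 - 14835}} = \frac{25441}{30111} + \frac{24947}{\sqrt{-15475}} = \frac{25441}{30111} + \frac{24947}{5 i \sqrt{619}} = \frac{25441}{30111} + 24947 \left(- \frac{i \sqrt{619}}{3095}\right) = \frac{25441}{30111} - \frac{24947 i \sqrt{619}}{3095}$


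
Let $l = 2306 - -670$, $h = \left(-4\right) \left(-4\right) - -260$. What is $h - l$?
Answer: $-2700$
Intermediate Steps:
$h = 276$ ($h = 16 + 260 = 276$)
$l = 2976$ ($l = 2306 + 670 = 2976$)
$h - l = 276 - 2976 = -2700$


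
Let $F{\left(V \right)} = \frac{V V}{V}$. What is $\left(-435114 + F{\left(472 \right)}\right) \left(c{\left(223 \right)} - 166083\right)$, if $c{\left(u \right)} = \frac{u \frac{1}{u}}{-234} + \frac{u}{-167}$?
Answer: $\frac{108497405989091}{1503} \approx 7.2187 \cdot 10^{10}$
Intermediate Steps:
$F{\left(V \right)} = V$ ($F{\left(V \right)} = \frac{V^{2}}{V} = V$)
$c{\left(u \right)} = - \frac{1}{234} - \frac{u}{167}$ ($c{\left(u \right)} = 1 \left(- \frac{1}{234}\right) + u \left(- \frac{1}{167}\right) = - \frac{1}{234} - \frac{u}{167}$)
$\left(-435114 + F{\left(472 \right)}\right) \left(c{\left(223 \right)} - 166083\right) = \left(-435114 + 472\right) \left(\left(- \frac{1}{234} - \frac{223}{167}\right) - 166083\right) = - 434642 \left(\left(- \frac{1}{234} - \frac{223}{167}\right) - 166083\right) = - 434642 \left(- \frac{52349}{39078} - 166083\right) = \left(-434642\right) \left(- \frac{6490243823}{39078}\right) = \frac{108497405989091}{1503}$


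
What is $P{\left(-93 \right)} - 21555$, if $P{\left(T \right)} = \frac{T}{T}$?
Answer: $-21554$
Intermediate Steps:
$P{\left(T \right)} = 1$
$P{\left(-93 \right)} - 21555 = 1 - 21555 = -21554$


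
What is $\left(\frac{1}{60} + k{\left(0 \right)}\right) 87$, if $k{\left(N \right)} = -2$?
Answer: $- \frac{3451}{20} \approx -172.55$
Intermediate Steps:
$\left(\frac{1}{60} + k{\left(0 \right)}\right) 87 = \left(\frac{1}{60} - 2\right) 87 = \left(- \frac{119}{60}\right) 87 = - \frac{3451}{20}$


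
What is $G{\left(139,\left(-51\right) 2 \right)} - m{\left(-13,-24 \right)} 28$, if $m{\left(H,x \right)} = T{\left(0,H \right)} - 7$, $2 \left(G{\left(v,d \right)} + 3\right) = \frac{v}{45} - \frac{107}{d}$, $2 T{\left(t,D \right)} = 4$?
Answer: $\frac{425551}{3060} \approx 139.07$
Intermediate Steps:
$T{\left(t,D \right)} = 2$ ($T{\left(t,D \right)} = \frac{1}{2} \cdot 4 = 2$)
$G{\left(v,d \right)} = -3 - \frac{107}{2 d} + \frac{v}{90}$ ($G{\left(v,d \right)} = -3 + \frac{\frac{v}{45} - \frac{107}{d}}{2} = -3 + \frac{- \frac{107}{d} + \frac{v}{45}}{2} = -3 + \left(- \frac{107}{2 d} + \frac{v}{90}\right) = -3 - \frac{107}{2 d} + \frac{v}{90}$)
$m{\left(H,x \right)} = -5$ ($m{\left(H,x \right)} = 2 - 7 = -5$)
$G{\left(139,\left(-51\right) 2 \right)} - m{\left(-13,-24 \right)} 28 = \frac{-4815 + \left(-51\right) 2 \left(-270 + 139\right)}{90 \left(\left(-51\right) 2\right)} - \left(-5\right) 28 = \frac{-4815 - -13362}{90 \left(-102\right)} - -140 = \frac{1}{90} \left(- \frac{1}{102}\right) \left(-4815 + 13362\right) + 140 = \frac{1}{90} \left(- \frac{1}{102}\right) 8547 + 140 = - \frac{2849}{3060} + 140 = \frac{425551}{3060}$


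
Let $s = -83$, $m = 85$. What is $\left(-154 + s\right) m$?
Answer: $-20145$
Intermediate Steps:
$\left(-154 + s\right) m = \left(-154 - 83\right) 85 = \left(-237\right) 85 = -20145$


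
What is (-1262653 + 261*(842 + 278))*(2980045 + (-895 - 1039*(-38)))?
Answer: -2929078244456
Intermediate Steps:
(-1262653 + 261*(842 + 278))*(2980045 + (-895 - 1039*(-38))) = (-1262653 + 261*1120)*(2980045 + (-895 + 39482)) = (-1262653 + 292320)*(2980045 + 38587) = -970333*3018632 = -2929078244456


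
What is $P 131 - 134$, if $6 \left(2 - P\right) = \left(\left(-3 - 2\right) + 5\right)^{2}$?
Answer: $128$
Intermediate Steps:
$P = 2$ ($P = 2 - \frac{\left(\left(-3 - 2\right) + 5\right)^{2}}{6} = 2 - \frac{\left(-5 + 5\right)^{2}}{6} = 2 - \frac{0^{2}}{6} = 2 - 0 = 2 + 0 = 2$)
$P 131 - 134 = 2 \cdot 131 - 134 = 262 - 134 = 128$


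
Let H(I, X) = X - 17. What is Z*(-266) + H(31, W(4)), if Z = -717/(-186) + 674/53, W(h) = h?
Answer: -7263874/1643 ≈ -4421.1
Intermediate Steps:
H(I, X) = -17 + X
Z = 54455/3286 (Z = -717*(-1/186) + 674*(1/53) = 239/62 + 674/53 = 54455/3286 ≈ 16.572)
Z*(-266) + H(31, W(4)) = (54455/3286)*(-266) + (-17 + 4) = -7242515/1643 - 13 = -7263874/1643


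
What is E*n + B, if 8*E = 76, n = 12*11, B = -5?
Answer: 1249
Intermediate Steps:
n = 132
E = 19/2 (E = (⅛)*76 = 19/2 ≈ 9.5000)
E*n + B = (19/2)*132 - 5 = 1254 - 5 = 1249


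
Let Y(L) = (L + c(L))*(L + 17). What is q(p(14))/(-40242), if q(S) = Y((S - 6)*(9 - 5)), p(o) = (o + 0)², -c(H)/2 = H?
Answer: 5180/353 ≈ 14.674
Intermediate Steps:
c(H) = -2*H
p(o) = o²
Y(L) = -L*(17 + L) (Y(L) = (L - 2*L)*(L + 17) = (-L)*(17 + L) = -L*(17 + L))
q(S) = (-24 + 4*S)*(7 - 4*S) (q(S) = ((S - 6)*(9 - 5))*(-17 - (S - 6)*(9 - 5)) = ((-6 + S)*4)*(-17 - (-6 + S)*4) = (-24 + 4*S)*(-17 - (-24 + 4*S)) = (-24 + 4*S)*(-17 + (24 - 4*S)) = (-24 + 4*S)*(7 - 4*S))
q(p(14))/(-40242) = (-168 - 16*(14²)² + 124*14²)/(-40242) = (-168 - 16*196² + 124*196)*(-1/40242) = (-168 - 16*38416 + 24304)*(-1/40242) = (-168 - 614656 + 24304)*(-1/40242) = -590520*(-1/40242) = 5180/353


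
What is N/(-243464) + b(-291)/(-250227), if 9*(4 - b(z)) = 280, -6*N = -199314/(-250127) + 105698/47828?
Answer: 724170269903441435/6559250640833608372512 ≈ 0.00011040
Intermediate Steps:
N = -17985356819/35889222468 (N = -(-199314/(-250127) + 105698/47828)/6 = -(-199314*(-1/250127) + 105698*(1/47828))/6 = -(199314/250127 + 52849/23914)/6 = -⅙*17985356819/5981537078 = -17985356819/35889222468 ≈ -0.50113)
b(z) = -244/9 (b(z) = 4 - ⅑*280 = 4 - 280/9 = -244/9)
N/(-243464) + b(-291)/(-250227) = -17985356819/35889222468/(-243464) - 244/9/(-250227) = -17985356819/35889222468*(-1/243464) - 244/9*(-1/250227) = 17985356819/8737733658949152 + 244/2252043 = 724170269903441435/6559250640833608372512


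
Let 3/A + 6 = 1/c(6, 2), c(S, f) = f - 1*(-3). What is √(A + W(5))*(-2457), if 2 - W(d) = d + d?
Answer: -2457*I*√7163/29 ≈ -7170.6*I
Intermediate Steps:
c(S, f) = 3 + f (c(S, f) = f + 3 = 3 + f)
A = -15/29 (A = 3/(-6 + 1/(3 + 2)) = 3/(-6 + 1/5) = 3/(-6 + ⅕) = 3/(-29/5) = 3*(-5/29) = -15/29 ≈ -0.51724)
W(d) = 2 - 2*d (W(d) = 2 - (d + d) = 2 - 2*d)
√(A + W(5))*(-2457) = √(-15/29 + (2 - 2*5))*(-2457) = √(-15/29 + (2 - 10))*(-2457) = √(-15/29 - 8)*(-2457) = √(-247/29)*(-2457) = (I*√7163/29)*(-2457) = -2457*I*√7163/29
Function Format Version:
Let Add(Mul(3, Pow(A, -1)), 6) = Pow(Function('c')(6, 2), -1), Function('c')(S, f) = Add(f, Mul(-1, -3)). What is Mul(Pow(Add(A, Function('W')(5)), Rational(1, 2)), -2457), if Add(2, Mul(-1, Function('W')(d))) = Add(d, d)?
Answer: Mul(Rational(-2457, 29), I, Pow(7163, Rational(1, 2))) ≈ Mul(-7170.6, I)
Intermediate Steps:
Function('c')(S, f) = Add(3, f) (Function('c')(S, f) = Add(f, 3) = Add(3, f))
A = Rational(-15, 29) (A = Mul(3, Pow(Add(-6, Pow(Add(3, 2), -1)), -1)) = Mul(3, Pow(Add(-6, Pow(5, -1)), -1)) = Mul(3, Pow(Add(-6, Rational(1, 5)), -1)) = Mul(3, Pow(Rational(-29, 5), -1)) = Mul(3, Rational(-5, 29)) = Rational(-15, 29) ≈ -0.51724)
Function('W')(d) = Add(2, Mul(-2, d)) (Function('W')(d) = Add(2, Mul(-1, Add(d, d))) = Add(2, Mul(-1, Mul(2, d))) = Add(2, Mul(-2, d)))
Mul(Pow(Add(A, Function('W')(5)), Rational(1, 2)), -2457) = Mul(Pow(Add(Rational(-15, 29), Add(2, Mul(-2, 5))), Rational(1, 2)), -2457) = Mul(Pow(Add(Rational(-15, 29), Add(2, -10)), Rational(1, 2)), -2457) = Mul(Pow(Add(Rational(-15, 29), -8), Rational(1, 2)), -2457) = Mul(Pow(Rational(-247, 29), Rational(1, 2)), -2457) = Mul(Mul(Rational(1, 29), I, Pow(7163, Rational(1, 2))), -2457) = Mul(Rational(-2457, 29), I, Pow(7163, Rational(1, 2)))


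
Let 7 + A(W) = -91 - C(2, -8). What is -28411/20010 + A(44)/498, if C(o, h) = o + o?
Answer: -2698283/1660830 ≈ -1.6247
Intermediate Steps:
C(o, h) = 2*o
A(W) = -102 (A(W) = -7 + (-91 - 2*2) = -7 + (-91 - 1*4) = -7 + (-91 - 4) = -7 - 95 = -102)
-28411/20010 + A(44)/498 = -28411/20010 - 102/498 = -28411*1/20010 - 102*1/498 = -28411/20010 - 17/83 = -2698283/1660830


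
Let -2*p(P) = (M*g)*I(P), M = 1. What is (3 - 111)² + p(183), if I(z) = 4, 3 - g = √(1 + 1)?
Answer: 11658 + 2*√2 ≈ 11661.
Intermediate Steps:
g = 3 - √2 (g = 3 - √(1 + 1) = 3 - √2 ≈ 1.5858)
p(P) = -6 + 2*√2 (p(P) = -1*(3 - √2)*4/2 = -(3 - √2)*4/2 = -(12 - 4*√2)/2 = -6 + 2*√2)
(3 - 111)² + p(183) = (3 - 111)² + (-6 + 2*√2) = (-108)² + (-6 + 2*√2) = 11664 + (-6 + 2*√2) = 11658 + 2*√2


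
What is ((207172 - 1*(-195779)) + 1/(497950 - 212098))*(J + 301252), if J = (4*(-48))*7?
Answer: 1233739564848883/10209 ≈ 1.2085e+11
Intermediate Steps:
J = -1344 (J = -192*7 = -1344)
((207172 - 1*(-195779)) + 1/(497950 - 212098))*(J + 301252) = ((207172 - 1*(-195779)) + 1/(497950 - 212098))*(-1344 + 301252) = ((207172 + 195779) + 1/285852)*299908 = (402951 + 1/285852)*299908 = (115184349253/285852)*299908 = 1233739564848883/10209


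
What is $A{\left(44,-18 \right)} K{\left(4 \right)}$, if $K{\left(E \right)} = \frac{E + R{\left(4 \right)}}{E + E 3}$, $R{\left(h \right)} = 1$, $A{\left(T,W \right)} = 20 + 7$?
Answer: $\frac{135}{16} \approx 8.4375$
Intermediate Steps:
$A{\left(T,W \right)} = 27$
$K{\left(E \right)} = \frac{1 + E}{4 E}$ ($K{\left(E \right)} = \frac{E + 1}{E + E 3} = \frac{1 + E}{E + 3 E} = \frac{1 + E}{4 E}$)
$A{\left(44,-18 \right)} K{\left(4 \right)} = 27 \frac{1 + 4}{4 \cdot 4} = 27 \cdot \frac{1}{4} \cdot \frac{1}{4} \cdot 5 = 27 \cdot \frac{5}{16} = \frac{135}{16}$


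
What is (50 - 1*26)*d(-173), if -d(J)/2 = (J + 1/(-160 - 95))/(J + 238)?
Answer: 705856/5525 ≈ 127.76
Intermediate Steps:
d(J) = -2*(-1/255 + J)/(238 + J) (d(J) = -2*(J + 1/(-160 - 95))/(J + 238) = -2*(J + 1/(-255))/(238 + J) = -2*(J - 1/255)/(238 + J) = -2*(-1/255 + J)/(238 + J))
(50 - 1*26)*d(-173) = (50 - 1*26)*(2*(1 - 255*(-173))/(255*(238 - 173))) = (50 - 26)*((2/255)*(1 + 44115)/65) = 24*((2/255)*(1/65)*44116) = 24*(88232/16575) = 705856/5525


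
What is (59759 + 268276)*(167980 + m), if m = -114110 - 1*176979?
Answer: -40384060815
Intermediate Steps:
m = -291089 (m = -114110 - 176979 = -291089)
(59759 + 268276)*(167980 + m) = (59759 + 268276)*(167980 - 291089) = 328035*(-123109) = -40384060815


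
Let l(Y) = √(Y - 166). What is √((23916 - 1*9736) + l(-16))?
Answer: √(14180 + I*√182) ≈ 119.08 + 0.0566*I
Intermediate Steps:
l(Y) = √(-166 + Y)
√((23916 - 1*9736) + l(-16)) = √((23916 - 1*9736) + √(-166 - 16)) = √((23916 - 9736) + √(-182)) = √(14180 + I*√182)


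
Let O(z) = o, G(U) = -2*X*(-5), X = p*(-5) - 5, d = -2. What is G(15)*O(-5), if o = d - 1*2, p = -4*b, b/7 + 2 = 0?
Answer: 11400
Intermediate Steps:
b = -14 (b = -14 + 7*0 = -14 + 0 = -14)
p = 56 (p = -4*(-14) = 56)
X = -285 (X = 56*(-5) - 5 = -280 - 5 = -285)
o = -4 (o = -2 - 1*2 = -2 - 2 = -4)
G(U) = -2850 (G(U) = -2*(-285)*(-5) = 570*(-5) = -2850)
O(z) = -4
G(15)*O(-5) = -2850*(-4) = 11400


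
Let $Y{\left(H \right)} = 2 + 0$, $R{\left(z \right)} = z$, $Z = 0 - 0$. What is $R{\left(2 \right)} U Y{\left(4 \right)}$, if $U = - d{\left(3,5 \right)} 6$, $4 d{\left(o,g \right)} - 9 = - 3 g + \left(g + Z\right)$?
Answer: $6$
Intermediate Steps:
$Z = 0$ ($Z = 0 + 0 = 0$)
$Y{\left(H \right)} = 2$
$d{\left(o,g \right)} = \frac{9}{4} - \frac{g}{2}$ ($d{\left(o,g \right)} = \frac{9}{4} + \frac{- 3 g + \left(g + 0\right)}{4} = \frac{9}{4} + \frac{- 3 g + g}{4} = \frac{9}{4} + \frac{\left(-2\right) g}{4} = \frac{9}{4} - \frac{g}{2}$)
$U = \frac{3}{2}$ ($U = - (\frac{9}{4} - \frac{5}{2}) 6 = \left(-1\right) \left(- \frac{1}{4}\right) 6 = \frac{1}{4} \cdot 6 = \frac{3}{2} \approx 1.5$)
$R{\left(2 \right)} U Y{\left(4 \right)} = 2 \cdot \frac{3}{2} \cdot 2 = 3 \cdot 2 = 6$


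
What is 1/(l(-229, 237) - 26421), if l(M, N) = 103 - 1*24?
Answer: -1/26342 ≈ -3.7962e-5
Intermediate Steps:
l(M, N) = 79 (l(M, N) = 103 - 24 = 79)
1/(l(-229, 237) - 26421) = 1/(79 - 26421) = 1/(-26342) = -1/26342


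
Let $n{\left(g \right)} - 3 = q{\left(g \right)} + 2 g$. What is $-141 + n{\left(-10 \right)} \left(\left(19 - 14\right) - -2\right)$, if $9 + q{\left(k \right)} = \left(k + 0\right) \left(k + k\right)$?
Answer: $1077$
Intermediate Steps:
$q{\left(k \right)} = -9 + 2 k^{2}$ ($q{\left(k \right)} = -9 + \left(k + 0\right) \left(k + k\right) = -9 + k 2 k = -9 + 2 k^{2}$)
$n{\left(g \right)} = -6 + 2 g + 2 g^{2}$ ($n{\left(g \right)} = 3 + \left(\left(-9 + 2 g^{2}\right) + 2 g\right) = 3 + \left(-9 + 2 g + 2 g^{2}\right) = -6 + 2 g + 2 g^{2}$)
$-141 + n{\left(-10 \right)} \left(\left(19 - 14\right) - -2\right) = -141 + \left(-6 + 2 \left(-10\right) + 2 \left(-10\right)^{2}\right) \left(\left(19 - 14\right) - -2\right) = -141 + \left(-6 - 20 + 2 \cdot 100\right) \left(\left(19 - 14\right) + 2\right) = -141 + \left(-6 - 20 + 200\right) \left(5 + 2\right) = -141 + 174 \cdot 7 = -141 + 1218 = 1077$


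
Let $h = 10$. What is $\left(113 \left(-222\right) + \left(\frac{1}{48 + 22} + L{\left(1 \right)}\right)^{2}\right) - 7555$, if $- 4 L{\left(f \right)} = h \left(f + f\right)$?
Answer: $- \frac{159819099}{4900} \approx -32616.0$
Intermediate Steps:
$L{\left(f \right)} = - 5 f$ ($L{\left(f \right)} = - \frac{10 \left(f + f\right)}{4} = - \frac{10 \cdot 2 f}{4} = - \frac{20 f}{4} = - 5 f$)
$\left(113 \left(-222\right) + \left(\frac{1}{48 + 22} + L{\left(1 \right)}\right)^{2}\right) - 7555 = \left(113 \left(-222\right) + \left(\frac{1}{48 + 22} - 5\right)^{2}\right) - 7555 = \left(-25086 + \left(\frac{1}{70} - 5\right)^{2}\right) - 7555 = \left(-25086 + \left(- \frac{349}{70}\right)^{2}\right) - 7555 = \left(-25086 + \frac{121801}{4900}\right) - 7555 = - \frac{122799599}{4900} - 7555 = - \frac{159819099}{4900}$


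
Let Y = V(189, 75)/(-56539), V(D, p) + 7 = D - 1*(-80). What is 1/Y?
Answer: -56539/262 ≈ -215.80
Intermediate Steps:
V(D, p) = 73 + D (V(D, p) = -7 + (D - 1*(-80)) = -7 + (D + 80) = -7 + (80 + D) = 73 + D)
Y = -262/56539 (Y = (73 + 189)/(-56539) = 262*(-1/56539) = -262/56539 ≈ -0.0046340)
1/Y = 1/(-262/56539) = -56539/262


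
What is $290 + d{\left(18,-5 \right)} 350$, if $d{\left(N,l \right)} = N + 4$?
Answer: $7990$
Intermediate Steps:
$d{\left(N,l \right)} = 4 + N$
$290 + d{\left(18,-5 \right)} 350 = 290 + \left(4 + 18\right) 350 = 290 + 22 \cdot 350 = 290 + 7700 = 7990$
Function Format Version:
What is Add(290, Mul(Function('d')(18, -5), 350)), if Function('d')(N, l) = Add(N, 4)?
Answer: 7990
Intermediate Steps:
Function('d')(N, l) = Add(4, N)
Add(290, Mul(Function('d')(18, -5), 350)) = Add(290, Mul(Add(4, 18), 350)) = Add(290, Mul(22, 350)) = Add(290, 7700) = 7990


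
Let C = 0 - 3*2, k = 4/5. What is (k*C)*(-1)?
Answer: 24/5 ≈ 4.8000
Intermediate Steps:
k = ⅘ (k = 4*(⅕) = ⅘ ≈ 0.80000)
C = -6 (C = 0 - 6 = -6)
(k*C)*(-1) = ((⅘)*(-6))*(-1) = -24/5*(-1) = 24/5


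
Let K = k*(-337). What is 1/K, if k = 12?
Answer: -1/4044 ≈ -0.00024728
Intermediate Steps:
K = -4044 (K = 12*(-337) = -4044)
1/K = 1/(-4044) = -1/4044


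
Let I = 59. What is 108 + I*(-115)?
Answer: -6677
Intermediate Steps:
108 + I*(-115) = 108 + 59*(-115) = 108 - 6785 = -6677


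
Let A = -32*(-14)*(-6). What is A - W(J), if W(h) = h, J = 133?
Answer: -2821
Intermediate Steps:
A = -2688 (A = 448*(-6) = -2688)
A - W(J) = -2688 - 1*133 = -2688 - 133 = -2821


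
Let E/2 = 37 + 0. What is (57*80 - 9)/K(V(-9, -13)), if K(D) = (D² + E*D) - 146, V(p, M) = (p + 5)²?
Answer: 4551/1294 ≈ 3.5170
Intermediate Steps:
E = 74 (E = 2*(37 + 0) = 2*37 = 74)
V(p, M) = (5 + p)²
K(D) = -146 + D² + 74*D (K(D) = (D² + 74*D) - 146 = -146 + D² + 74*D)
(57*80 - 9)/K(V(-9, -13)) = (57*80 - 9)/(-146 + ((5 - 9)²)² + 74*(5 - 9)²) = (4560 - 9)/(-146 + ((-4)²)² + 74*(-4)²) = 4551/(-146 + 16² + 74*16) = 4551/(-146 + 256 + 1184) = 4551/1294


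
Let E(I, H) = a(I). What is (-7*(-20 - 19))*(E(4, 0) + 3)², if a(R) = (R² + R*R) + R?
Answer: 415233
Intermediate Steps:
a(R) = R + 2*R² (a(R) = (R² + R²) + R = 2*R² + R = R + 2*R²)
E(I, H) = I*(1 + 2*I)
(-7*(-20 - 19))*(E(4, 0) + 3)² = (-7*(-20 - 19))*(4*(1 + 2*4) + 3)² = (-7*(-39))*(4*(1 + 8) + 3)² = 273*(4*9 + 3)² = 273*(36 + 3)² = 273*39² = 273*1521 = 415233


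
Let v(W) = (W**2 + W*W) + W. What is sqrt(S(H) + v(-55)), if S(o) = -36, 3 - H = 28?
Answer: sqrt(5959) ≈ 77.195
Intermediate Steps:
v(W) = W + 2*W**2 (v(W) = (W**2 + W**2) + W = 2*W**2 + W = W + 2*W**2)
H = -25 (H = 3 - 1*28 = 3 - 28 = -25)
sqrt(S(H) + v(-55)) = sqrt(-36 - 55*(1 + 2*(-55))) = sqrt(-36 - 55*(1 - 110)) = sqrt(-36 - 55*(-109)) = sqrt(-36 + 5995) = sqrt(5959)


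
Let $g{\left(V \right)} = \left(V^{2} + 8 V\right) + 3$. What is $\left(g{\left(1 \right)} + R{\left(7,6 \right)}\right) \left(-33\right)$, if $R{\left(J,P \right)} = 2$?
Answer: $-462$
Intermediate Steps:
$g{\left(V \right)} = 3 + V^{2} + 8 V$
$\left(g{\left(1 \right)} + R{\left(7,6 \right)}\right) \left(-33\right) = \left(\left(3 + 1^{2} + 8 \cdot 1\right) + 2\right) \left(-33\right) = \left(\left(3 + 1 + 8\right) + 2\right) \left(-33\right) = \left(12 + 2\right) \left(-33\right) = 14 \left(-33\right) = -462$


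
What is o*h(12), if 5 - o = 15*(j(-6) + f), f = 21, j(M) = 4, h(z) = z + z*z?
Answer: -57720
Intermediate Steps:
h(z) = z + z**2
o = -370 (o = 5 - 15*(4 + 21) = 5 - 15*25 = 5 - 1*375 = 5 - 375 = -370)
o*h(12) = -4440*(1 + 12) = -4440*13 = -370*156 = -57720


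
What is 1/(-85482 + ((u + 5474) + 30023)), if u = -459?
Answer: -1/50444 ≈ -1.9824e-5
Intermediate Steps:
1/(-85482 + ((u + 5474) + 30023)) = 1/(-85482 + ((-459 + 5474) + 30023)) = 1/(-85482 + (5015 + 30023)) = 1/(-85482 + 35038) = 1/(-50444) = -1/50444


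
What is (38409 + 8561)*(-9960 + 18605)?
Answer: 406055650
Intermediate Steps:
(38409 + 8561)*(-9960 + 18605) = 46970*8645 = 406055650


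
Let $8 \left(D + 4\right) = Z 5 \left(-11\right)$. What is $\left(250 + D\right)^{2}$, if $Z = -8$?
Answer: $90601$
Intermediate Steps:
$D = 51$ ($D = -4 + \frac{\left(-8\right) 5 \left(-11\right)}{8} = -4 + \frac{\left(-40\right) \left(-11\right)}{8} = -4 + \frac{1}{8} \cdot 440 = -4 + 55 = 51$)
$\left(250 + D\right)^{2} = \left(250 + 51\right)^{2} = 301^{2} = 90601$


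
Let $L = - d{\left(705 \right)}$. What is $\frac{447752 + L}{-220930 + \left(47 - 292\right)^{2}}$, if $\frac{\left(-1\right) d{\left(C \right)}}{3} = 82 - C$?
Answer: $- \frac{445883}{160905} \approx -2.7711$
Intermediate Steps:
$d{\left(C \right)} = -246 + 3 C$ ($d{\left(C \right)} = - 3 \left(82 - C\right) = -246 + 3 C$)
$L = -1869$ ($L = - (-246 + 3 \cdot 705) = - (-246 + 2115) = \left(-1\right) 1869 = -1869$)
$\frac{447752 + L}{-220930 + \left(47 - 292\right)^{2}} = \frac{447752 - 1869}{-220930 + \left(47 - 292\right)^{2}} = \frac{445883}{-220930 + \left(-245\right)^{2}} = \frac{445883}{-220930 + 60025} = \frac{445883}{-160905} = 445883 \left(- \frac{1}{160905}\right) = - \frac{445883}{160905}$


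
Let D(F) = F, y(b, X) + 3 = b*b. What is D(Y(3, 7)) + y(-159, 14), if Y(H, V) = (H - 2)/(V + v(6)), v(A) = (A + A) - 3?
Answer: 404449/16 ≈ 25278.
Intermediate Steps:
v(A) = -3 + 2*A (v(A) = 2*A - 3 = -3 + 2*A)
y(b, X) = -3 + b² (y(b, X) = -3 + b*b = -3 + b²)
Y(H, V) = (-2 + H)/(9 + V) (Y(H, V) = (H - 2)/(V + (-3 + 2*6)) = (-2 + H)/(V + (-3 + 12)) = (-2 + H)/(V + 9) = (-2 + H)/(9 + V))
D(Y(3, 7)) + y(-159, 14) = (-2 + 3)/(9 + 7) + (-3 + (-159)²) = 1/16 + (-3 + 25281) = (1/16)*1 + 25278 = 1/16 + 25278 = 404449/16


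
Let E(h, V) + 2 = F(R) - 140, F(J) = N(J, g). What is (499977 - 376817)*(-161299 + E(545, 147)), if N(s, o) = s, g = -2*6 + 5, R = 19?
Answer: -19880733520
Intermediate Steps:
g = -7 (g = -12 + 5 = -7)
F(J) = J
E(h, V) = -123 (E(h, V) = -2 + (19 - 140) = -2 - 121 = -123)
(499977 - 376817)*(-161299 + E(545, 147)) = (499977 - 376817)*(-161299 - 123) = 123160*(-161422) = -19880733520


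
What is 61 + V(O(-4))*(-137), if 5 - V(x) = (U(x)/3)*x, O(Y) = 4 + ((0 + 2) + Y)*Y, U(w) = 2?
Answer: 472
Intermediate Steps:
O(Y) = 4 + Y*(2 + Y) (O(Y) = 4 + (2 + Y)*Y = 4 + Y*(2 + Y))
V(x) = 5 - 2*x/3 (V(x) = 5 - 2/3*x = 5 - 2*(⅓)*x = 5 - 2*x/3)
61 + V(O(-4))*(-137) = 61 + (5 - 2*(4 + (-4)² + 2*(-4))/3)*(-137) = 61 + (5 - 2*(4 + 16 - 8)/3)*(-137) = 61 + (5 - ⅔*12)*(-137) = 61 + (5 - 8)*(-137) = 61 - 3*(-137) = 61 + 411 = 472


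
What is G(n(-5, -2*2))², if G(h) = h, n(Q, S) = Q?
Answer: 25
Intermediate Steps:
G(n(-5, -2*2))² = (-5)² = 25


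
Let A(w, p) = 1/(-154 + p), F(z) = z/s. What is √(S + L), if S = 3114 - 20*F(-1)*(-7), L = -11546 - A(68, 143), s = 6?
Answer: I*√9207759/33 ≈ 91.952*I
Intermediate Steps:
F(z) = z/6
L = -127005/11 (L = -11546 - 1/(-154 + 143) = -11546 - 1/(-11) = -11546 - 1*(-1/11) = -11546 + 1/11 = -127005/11 ≈ -11546.)
S = 9272/3 (S = 3114 - 20*((⅙)*(-1))*(-7) = 3114 - 20*(-⅙)*(-7) = 3114 - (-10)*(-7)/3 = 3114 - 1*70/3 = 3114 - 70/3 = 9272/3 ≈ 3090.7)
√(S + L) = √(9272/3 - 127005/11) = √(-279023/33) = I*√9207759/33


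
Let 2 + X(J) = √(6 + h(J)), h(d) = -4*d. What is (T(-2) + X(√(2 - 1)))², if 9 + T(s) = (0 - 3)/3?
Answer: (12 - √2)² ≈ 112.06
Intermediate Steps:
T(s) = -10 (T(s) = -9 + (0 - 3)/3 = -9 - 3*⅓ = -9 - 1 = -10)
X(J) = -2 + √(6 - 4*J)
(T(-2) + X(√(2 - 1)))² = (-10 + (-2 + √(6 - 4*√(2 - 1))))² = (-10 + (-2 + √(6 - 4*√1)))² = (-10 + (-2 + √(6 - 4*1)))² = (-10 + (-2 + √(6 - 4)))² = (-10 + (-2 + √2))² = (-12 + √2)²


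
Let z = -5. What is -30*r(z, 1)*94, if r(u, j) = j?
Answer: -2820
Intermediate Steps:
-30*r(z, 1)*94 = -30*94 = -2820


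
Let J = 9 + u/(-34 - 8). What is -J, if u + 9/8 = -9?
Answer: -1035/112 ≈ -9.2411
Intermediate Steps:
u = -81/8 (u = -9/8 - 9 = -81/8 ≈ -10.125)
J = 1035/112 (J = 9 - 81/8/(-34 - 8) = 9 - 81/8/(-42) = 9 - 1/42*(-81/8) = 9 + 27/112 = 1035/112 ≈ 9.2411)
-J = -1*1035/112 = -1035/112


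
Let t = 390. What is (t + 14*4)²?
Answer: 198916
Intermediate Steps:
(t + 14*4)² = (390 + 14*4)² = (390 + 56)² = 446² = 198916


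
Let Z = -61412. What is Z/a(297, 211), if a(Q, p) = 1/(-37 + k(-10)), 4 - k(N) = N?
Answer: 1412476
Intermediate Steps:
k(N) = 4 - N
a(Q, p) = -1/23 (a(Q, p) = 1/(-37 + (4 - 1*(-10))) = 1/(-37 + (4 + 10)) = 1/(-37 + 14) = 1/(-23) = -1/23)
Z/a(297, 211) = -61412/(-1/23) = -61412*(-23) = 1412476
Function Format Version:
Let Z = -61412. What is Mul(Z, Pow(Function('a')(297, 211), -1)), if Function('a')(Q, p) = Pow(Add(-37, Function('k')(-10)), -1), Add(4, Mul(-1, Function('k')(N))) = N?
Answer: 1412476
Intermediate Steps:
Function('k')(N) = Add(4, Mul(-1, N))
Function('a')(Q, p) = Rational(-1, 23) (Function('a')(Q, p) = Pow(Add(-37, Add(4, Mul(-1, -10))), -1) = Pow(Add(-37, Add(4, 10)), -1) = Pow(Add(-37, 14), -1) = Pow(-23, -1) = Rational(-1, 23))
Mul(Z, Pow(Function('a')(297, 211), -1)) = Mul(-61412, Pow(Rational(-1, 23), -1)) = Mul(-61412, -23) = 1412476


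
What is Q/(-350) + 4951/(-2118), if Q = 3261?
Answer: -2159912/185325 ≈ -11.655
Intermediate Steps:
Q/(-350) + 4951/(-2118) = 3261/(-350) + 4951/(-2118) = 3261*(-1/350) + 4951*(-1/2118) = -3261/350 - 4951/2118 = -2159912/185325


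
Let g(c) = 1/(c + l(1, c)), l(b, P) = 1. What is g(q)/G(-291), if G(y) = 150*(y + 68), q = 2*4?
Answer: -1/301050 ≈ -3.3217e-6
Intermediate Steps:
q = 8
g(c) = 1/(1 + c) (g(c) = 1/(c + 1) = 1/(1 + c))
G(y) = 10200 + 150*y (G(y) = 150*(68 + y) = 10200 + 150*y)
g(q)/G(-291) = 1/((1 + 8)*(10200 + 150*(-291))) = 1/(9*(10200 - 43650)) = (⅑)/(-33450) = (⅑)*(-1/33450) = -1/301050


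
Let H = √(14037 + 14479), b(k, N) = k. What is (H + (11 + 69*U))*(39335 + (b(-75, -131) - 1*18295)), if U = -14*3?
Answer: -60525955 + 41930*√7129 ≈ -5.6986e+7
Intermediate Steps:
U = -42
H = 2*√7129 (H = √28516 = 2*√7129 ≈ 168.87)
(H + (11 + 69*U))*(39335 + (b(-75, -131) - 1*18295)) = (2*√7129 + (11 + 69*(-42)))*(39335 + (-75 - 1*18295)) = (2*√7129 + (11 - 2898))*(39335 + (-75 - 18295)) = (2*√7129 - 2887)*(39335 - 18370) = (-2887 + 2*√7129)*20965 = -60525955 + 41930*√7129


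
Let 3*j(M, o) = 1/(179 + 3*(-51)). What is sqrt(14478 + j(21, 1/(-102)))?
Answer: sqrt(88084230)/78 ≈ 120.32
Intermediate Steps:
j(M, o) = 1/78 (j(M, o) = 1/(3*(179 + 3*(-51))) = 1/(3*(179 - 153)) = (1/3)/26 = (1/3)*(1/26) = 1/78)
sqrt(14478 + j(21, 1/(-102))) = sqrt(14478 + 1/78) = sqrt(1129285/78) = sqrt(88084230)/78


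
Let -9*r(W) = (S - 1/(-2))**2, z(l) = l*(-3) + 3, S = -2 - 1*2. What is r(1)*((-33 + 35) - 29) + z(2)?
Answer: 135/4 ≈ 33.750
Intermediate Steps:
S = -4 (S = -2 - 2 = -4)
z(l) = 3 - 3*l (z(l) = -3*l + 3 = 3 - 3*l)
r(W) = -49/36 (r(W) = -(-4 - 1/(-2))**2/9 = -(-4 - 1*(-1/2))**2/9 = -(-4 + 1/2)**2/9 = -(-7/2)**2/9 = -1/9*49/4 = -49/36)
r(1)*((-33 + 35) - 29) + z(2) = -49*((-33 + 35) - 29)/36 + (3 - 3*2) = -49*(2 - 29)/36 + (3 - 6) = -49/36*(-27) - 3 = 147/4 - 3 = 135/4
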